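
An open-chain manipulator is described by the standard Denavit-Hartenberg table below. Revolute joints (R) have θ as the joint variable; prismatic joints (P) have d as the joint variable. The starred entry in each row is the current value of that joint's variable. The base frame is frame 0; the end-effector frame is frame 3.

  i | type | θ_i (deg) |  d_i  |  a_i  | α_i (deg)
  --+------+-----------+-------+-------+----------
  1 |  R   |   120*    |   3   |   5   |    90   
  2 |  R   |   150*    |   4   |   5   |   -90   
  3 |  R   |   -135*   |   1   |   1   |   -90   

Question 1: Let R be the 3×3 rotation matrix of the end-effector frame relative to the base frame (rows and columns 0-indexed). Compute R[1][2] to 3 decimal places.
End-effector z-axis (col 2 of R) = (0.9186,-0.1768,0.3536)
R[1][2] = -0.1768

-0.177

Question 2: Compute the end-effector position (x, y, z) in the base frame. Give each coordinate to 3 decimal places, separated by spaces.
after link 1: o_1 = (-2.5000, 4.3301, 3.0000)
after link 2: o_2 = (3.1292, 2.5801, 5.5000)
after link 3: o_3 = (3.6854, 3.0310, 4.2804)

3.685 3.031 4.280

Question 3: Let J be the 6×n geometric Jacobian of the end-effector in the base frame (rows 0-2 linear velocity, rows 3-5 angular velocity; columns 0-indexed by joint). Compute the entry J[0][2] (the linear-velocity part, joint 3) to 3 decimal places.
0.919

axis z_2 = (0.2500,-0.4330,-0.8660); lever o_n−o_2 = (0.5562,0.4509,-1.2196)
cross product → J_v[:, 2] = (0.9186,-0.1768,0.3536)
J_ω[:, 2] = z_2
entry J[0][2] = 0.9186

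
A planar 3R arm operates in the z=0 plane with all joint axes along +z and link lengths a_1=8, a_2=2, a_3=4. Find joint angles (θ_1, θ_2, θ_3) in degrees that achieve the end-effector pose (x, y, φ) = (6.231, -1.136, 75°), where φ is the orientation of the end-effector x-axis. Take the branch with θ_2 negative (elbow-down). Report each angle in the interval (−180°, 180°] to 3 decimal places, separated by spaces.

-30.002 -120.015 -134.983

wrist centre = target − a_3·(cos φ, sin φ) = (5.1957, -4.9997)
cos θ_2 = (51.9926−8²−2²)/(2·8·2) = -0.5002; θ_2 = -120.0153° (elbow-down)
β = atan2(-4.9997,5.1957) = -43.8985°; ψ = atan2(-1.7318,6.9995) = -13.8967°
θ_1 = β − ψ = -30.0018°
θ_3 = φ − θ_1 − θ_2 = -134.9828° (wrapped to (-180°,180°])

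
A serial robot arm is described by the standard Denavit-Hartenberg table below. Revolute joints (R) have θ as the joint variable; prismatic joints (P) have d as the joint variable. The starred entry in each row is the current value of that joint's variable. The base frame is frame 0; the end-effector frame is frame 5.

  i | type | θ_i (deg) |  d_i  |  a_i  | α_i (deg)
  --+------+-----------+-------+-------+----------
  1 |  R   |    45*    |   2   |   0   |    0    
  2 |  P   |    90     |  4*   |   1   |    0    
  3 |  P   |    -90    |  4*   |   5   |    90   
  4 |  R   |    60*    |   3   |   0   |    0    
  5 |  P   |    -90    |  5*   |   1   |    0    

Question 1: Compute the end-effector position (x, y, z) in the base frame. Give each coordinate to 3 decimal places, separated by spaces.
after link 1: o_1 = (0.0000, 0.0000, 2.0000)
after link 2: o_2 = (-0.7071, 0.7071, 6.0000)
after link 3: o_3 = (2.8284, 4.2426, 10.0000)
after link 4: o_4 = (4.9497, 2.1213, 10.0000)
after link 5: o_5 = (9.0977, -0.8018, 9.5000)

9.098 -0.802 9.500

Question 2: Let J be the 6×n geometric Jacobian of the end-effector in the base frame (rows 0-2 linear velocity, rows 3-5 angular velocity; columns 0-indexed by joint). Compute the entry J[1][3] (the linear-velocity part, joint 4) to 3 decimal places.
axis z_3 = (0.7071,-0.7071,0.0000); lever o_n−o_3 = (6.2692,-5.0445,-0.5000)
cross product → J_v[:, 3] = (0.3536,0.3536,0.8660)
J_ω[:, 3] = z_3
entry J[1][3] = 0.3536

0.354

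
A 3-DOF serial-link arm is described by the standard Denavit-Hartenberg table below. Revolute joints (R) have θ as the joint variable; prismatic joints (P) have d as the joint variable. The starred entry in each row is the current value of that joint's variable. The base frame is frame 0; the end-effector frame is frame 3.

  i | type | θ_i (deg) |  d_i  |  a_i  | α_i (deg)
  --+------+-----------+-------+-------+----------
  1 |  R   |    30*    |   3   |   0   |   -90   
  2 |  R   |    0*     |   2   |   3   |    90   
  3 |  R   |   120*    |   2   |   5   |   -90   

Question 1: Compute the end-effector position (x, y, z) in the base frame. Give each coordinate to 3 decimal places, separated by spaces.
-2.732 5.732 5.000

after link 1: o_1 = (0.0000, 0.0000, 3.0000)
after link 2: o_2 = (1.5981, 3.2321, 3.0000)
after link 3: o_3 = (-2.7321, 5.7321, 5.0000)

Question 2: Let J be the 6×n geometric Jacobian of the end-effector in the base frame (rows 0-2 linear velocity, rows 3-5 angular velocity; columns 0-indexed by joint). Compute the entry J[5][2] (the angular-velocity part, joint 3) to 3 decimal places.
1.000

axis z_2 = (0.0000,0.0000,1.0000); lever o_n−o_2 = (-4.3301,2.5000,2.0000)
cross product → J_v[:, 2] = (-2.5000,-4.3301,0.0000)
J_ω[:, 2] = z_2
entry J[5][2] = 1.0000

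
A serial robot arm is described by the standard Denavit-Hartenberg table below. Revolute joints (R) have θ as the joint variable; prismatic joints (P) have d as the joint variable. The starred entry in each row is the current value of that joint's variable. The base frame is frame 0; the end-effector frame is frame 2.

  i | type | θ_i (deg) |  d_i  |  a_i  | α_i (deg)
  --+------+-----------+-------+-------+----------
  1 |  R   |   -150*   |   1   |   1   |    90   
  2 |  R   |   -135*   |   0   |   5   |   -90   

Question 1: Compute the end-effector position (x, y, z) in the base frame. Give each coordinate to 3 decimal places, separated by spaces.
2.196 1.268 -2.536

after link 1: o_1 = (-0.8660, -0.5000, 1.0000)
after link 2: o_2 = (2.1958, 1.2678, -2.5355)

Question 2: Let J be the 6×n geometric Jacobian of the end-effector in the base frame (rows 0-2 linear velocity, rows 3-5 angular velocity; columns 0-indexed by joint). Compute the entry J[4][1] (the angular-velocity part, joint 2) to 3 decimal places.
axis z_1 = (-0.5000,0.8660,0.0000); lever o_n−o_1 = (3.0619,1.7678,-3.5355)
cross product → J_v[:, 1] = (-3.0619,-1.7678,-3.5355)
J_ω[:, 1] = z_1
entry J[4][1] = 0.8660

0.866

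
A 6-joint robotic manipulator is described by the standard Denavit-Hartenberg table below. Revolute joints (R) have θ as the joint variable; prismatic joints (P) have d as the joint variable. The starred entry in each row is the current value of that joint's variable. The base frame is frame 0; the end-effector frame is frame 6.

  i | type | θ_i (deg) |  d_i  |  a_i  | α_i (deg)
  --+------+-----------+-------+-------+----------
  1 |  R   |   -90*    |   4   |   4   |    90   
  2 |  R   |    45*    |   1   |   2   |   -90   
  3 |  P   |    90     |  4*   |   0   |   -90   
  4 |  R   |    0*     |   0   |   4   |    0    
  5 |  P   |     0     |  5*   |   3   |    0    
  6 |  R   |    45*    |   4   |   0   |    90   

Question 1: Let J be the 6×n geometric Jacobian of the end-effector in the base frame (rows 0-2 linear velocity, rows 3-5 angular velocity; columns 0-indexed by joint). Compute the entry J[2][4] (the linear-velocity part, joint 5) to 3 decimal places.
prismatic axis z_4 = (-0.0000,0.7071,-0.7071)
J_v[:, 4] = z_4; J_ω[:, 4] = (0,0,0)
entry J[2][4] = -0.7071

-0.707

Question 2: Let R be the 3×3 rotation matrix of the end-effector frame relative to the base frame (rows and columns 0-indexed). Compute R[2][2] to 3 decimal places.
End-effector z-axis (col 2 of R) = (0.7071,0.5000,0.5000)
R[2][2] = 0.5000

0.500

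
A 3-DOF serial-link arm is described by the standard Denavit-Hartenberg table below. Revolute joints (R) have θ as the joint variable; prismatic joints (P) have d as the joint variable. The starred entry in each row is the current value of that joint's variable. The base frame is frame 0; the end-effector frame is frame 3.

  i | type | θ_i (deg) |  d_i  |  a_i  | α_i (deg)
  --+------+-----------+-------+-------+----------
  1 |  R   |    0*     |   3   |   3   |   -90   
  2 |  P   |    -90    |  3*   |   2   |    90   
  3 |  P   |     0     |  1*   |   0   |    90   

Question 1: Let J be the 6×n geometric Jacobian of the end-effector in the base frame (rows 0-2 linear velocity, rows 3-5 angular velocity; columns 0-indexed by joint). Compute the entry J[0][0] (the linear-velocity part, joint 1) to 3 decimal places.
axis z_0 = ẑ; lever o_n−o_0 = (2.0000,3.0000,5.0000)
cross product → J_v[:, 0] = (-3.0000,2.0000,0.0000)
J_ω[:, 0] = z_0
entry J[0][0] = -3.0000

-3.000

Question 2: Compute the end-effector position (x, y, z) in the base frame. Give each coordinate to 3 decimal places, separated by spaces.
2.000 3.000 5.000

after link 1: o_1 = (3.0000, 0.0000, 3.0000)
after link 2: o_2 = (3.0000, 3.0000, 5.0000)
after link 3: o_3 = (2.0000, 3.0000, 5.0000)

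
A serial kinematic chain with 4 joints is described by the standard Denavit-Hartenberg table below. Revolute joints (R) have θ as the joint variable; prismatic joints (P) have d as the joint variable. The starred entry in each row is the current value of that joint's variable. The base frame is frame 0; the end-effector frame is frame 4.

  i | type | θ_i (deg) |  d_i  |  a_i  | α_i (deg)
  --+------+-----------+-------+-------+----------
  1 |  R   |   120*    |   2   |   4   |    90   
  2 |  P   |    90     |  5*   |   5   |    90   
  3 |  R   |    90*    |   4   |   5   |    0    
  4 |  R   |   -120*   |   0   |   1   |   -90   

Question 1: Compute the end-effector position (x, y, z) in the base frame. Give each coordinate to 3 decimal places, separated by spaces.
after link 1: o_1 = (-2.0000, 3.4641, 2.0000)
after link 2: o_2 = (2.3301, 5.9641, 7.0000)
after link 3: o_3 = (4.6603, 11.9282, 7.0000)
after link 4: o_4 = (4.2272, 11.6782, 7.8660)

4.227 11.678 7.866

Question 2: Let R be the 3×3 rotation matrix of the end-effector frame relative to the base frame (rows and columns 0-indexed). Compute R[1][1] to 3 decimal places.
End-effector y-axis (col 1 of R) = (0.5000,-0.8660,0.0000)
R[1][1] = -0.8660

-0.866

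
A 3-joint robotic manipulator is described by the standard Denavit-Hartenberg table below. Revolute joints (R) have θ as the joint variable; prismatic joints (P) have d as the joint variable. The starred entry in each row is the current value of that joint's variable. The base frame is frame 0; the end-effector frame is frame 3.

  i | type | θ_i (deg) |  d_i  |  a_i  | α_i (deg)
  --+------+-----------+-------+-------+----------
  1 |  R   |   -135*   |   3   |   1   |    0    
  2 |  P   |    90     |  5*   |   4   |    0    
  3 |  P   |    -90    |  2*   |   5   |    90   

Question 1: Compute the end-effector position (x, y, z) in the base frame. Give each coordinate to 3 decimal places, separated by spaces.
-1.414 -7.071 10.000

after link 1: o_1 = (-0.7071, -0.7071, 3.0000)
after link 2: o_2 = (2.1213, -3.5355, 8.0000)
after link 3: o_3 = (-1.4142, -7.0711, 10.0000)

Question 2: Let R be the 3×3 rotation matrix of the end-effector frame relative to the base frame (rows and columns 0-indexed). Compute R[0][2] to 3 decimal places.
End-effector z-axis (col 2 of R) = (-0.7071,0.7071,0.0000)
R[0][2] = -0.7071

-0.707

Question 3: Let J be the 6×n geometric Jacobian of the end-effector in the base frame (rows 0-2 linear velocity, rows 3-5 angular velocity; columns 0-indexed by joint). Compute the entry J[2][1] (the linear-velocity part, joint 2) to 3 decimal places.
prismatic axis z_1 = (0.0000,0.0000,1.0000)
J_v[:, 1] = z_1; J_ω[:, 1] = (0,0,0)
entry J[2][1] = 1.0000

1.000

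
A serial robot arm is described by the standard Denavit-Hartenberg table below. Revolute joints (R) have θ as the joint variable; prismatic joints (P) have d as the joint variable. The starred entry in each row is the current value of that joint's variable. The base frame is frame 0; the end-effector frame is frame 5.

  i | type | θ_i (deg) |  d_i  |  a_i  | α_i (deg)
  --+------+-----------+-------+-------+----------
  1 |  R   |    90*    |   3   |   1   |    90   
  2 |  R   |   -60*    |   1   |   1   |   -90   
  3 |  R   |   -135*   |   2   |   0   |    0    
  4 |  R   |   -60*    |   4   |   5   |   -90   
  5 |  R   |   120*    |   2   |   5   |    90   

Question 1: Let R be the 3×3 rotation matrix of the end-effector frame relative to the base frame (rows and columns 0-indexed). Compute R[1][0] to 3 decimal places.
End-effector x-axis (col 0 of R) = (0.1294,-0.5085,-0.8513)
R[1][0] = -0.5085

-0.509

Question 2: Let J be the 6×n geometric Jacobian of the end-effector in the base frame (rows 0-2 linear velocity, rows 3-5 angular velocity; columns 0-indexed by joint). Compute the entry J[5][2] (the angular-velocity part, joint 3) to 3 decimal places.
0.500

axis z_2 = (0.0000,0.8660,0.5000); lever o_n−o_2 = (1.2848,-0.0201,3.3745)
cross product → J_v[:, 2] = (2.9325,0.6424,-1.1127)
J_ω[:, 2] = z_2
entry J[5][2] = 0.5000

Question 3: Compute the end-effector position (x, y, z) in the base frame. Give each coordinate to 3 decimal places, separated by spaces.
2.285 1.480 5.508

after link 1: o_1 = (0.0000, 1.0000, 3.0000)
after link 2: o_2 = (1.0000, 1.5000, 2.1340)
after link 3: o_3 = (1.0000, 3.2321, 3.1340)
after link 4: o_4 = (-0.2941, 4.2813, 9.3166)
after link 5: o_5 = (2.2848, 1.4799, 5.5085)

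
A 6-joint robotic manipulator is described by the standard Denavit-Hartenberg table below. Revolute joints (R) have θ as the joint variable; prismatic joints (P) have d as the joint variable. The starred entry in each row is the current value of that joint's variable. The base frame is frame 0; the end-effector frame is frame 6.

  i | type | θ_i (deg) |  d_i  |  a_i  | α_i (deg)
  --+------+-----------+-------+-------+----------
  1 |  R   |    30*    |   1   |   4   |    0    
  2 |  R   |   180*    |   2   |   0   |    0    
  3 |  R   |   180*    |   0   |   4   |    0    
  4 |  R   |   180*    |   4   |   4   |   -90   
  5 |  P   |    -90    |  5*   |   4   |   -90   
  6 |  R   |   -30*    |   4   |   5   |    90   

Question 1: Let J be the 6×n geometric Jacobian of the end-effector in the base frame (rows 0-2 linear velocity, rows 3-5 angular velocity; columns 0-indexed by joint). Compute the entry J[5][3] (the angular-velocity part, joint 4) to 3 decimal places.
1.000

axis z_3 = (0.0000,0.0000,1.0000); lever o_n−o_3 = (-3.1782,-10.4952,12.3301)
cross product → J_v[:, 3] = (10.4952,-3.1782,0.0000)
J_ω[:, 3] = z_3
entry J[5][3] = 1.0000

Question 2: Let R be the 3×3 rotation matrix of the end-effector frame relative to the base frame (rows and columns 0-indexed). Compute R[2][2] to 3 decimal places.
-0.500

End-effector z-axis (col 2 of R) = (0.4330,-0.7500,-0.5000)
R[2][2] = -0.5000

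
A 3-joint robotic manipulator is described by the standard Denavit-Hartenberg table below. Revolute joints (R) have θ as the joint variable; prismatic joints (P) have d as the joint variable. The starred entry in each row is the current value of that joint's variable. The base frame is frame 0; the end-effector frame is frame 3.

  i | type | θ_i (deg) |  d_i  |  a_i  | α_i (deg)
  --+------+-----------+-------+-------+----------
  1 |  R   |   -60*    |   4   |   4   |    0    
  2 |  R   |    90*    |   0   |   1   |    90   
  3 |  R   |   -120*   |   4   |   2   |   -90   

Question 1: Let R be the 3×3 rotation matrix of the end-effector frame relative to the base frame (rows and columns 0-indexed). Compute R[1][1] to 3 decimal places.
0.866

End-effector y-axis (col 1 of R) = (-0.5000,0.8660,-0.0000)
R[1][1] = 0.8660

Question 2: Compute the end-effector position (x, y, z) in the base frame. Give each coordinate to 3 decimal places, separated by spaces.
4.000 -6.928 2.268

after link 1: o_1 = (2.0000, -3.4641, 4.0000)
after link 2: o_2 = (2.8660, -2.9641, 4.0000)
after link 3: o_3 = (4.0000, -6.9282, 2.2679)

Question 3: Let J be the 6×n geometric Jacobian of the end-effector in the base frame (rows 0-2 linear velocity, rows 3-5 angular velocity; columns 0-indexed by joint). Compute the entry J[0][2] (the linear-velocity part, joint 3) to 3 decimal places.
1.500

axis z_2 = (0.5000,-0.8660,0.0000); lever o_n−o_2 = (1.1340,-3.9641,-1.7321)
cross product → J_v[:, 2] = (1.5000,0.8660,-1.0000)
J_ω[:, 2] = z_2
entry J[0][2] = 1.5000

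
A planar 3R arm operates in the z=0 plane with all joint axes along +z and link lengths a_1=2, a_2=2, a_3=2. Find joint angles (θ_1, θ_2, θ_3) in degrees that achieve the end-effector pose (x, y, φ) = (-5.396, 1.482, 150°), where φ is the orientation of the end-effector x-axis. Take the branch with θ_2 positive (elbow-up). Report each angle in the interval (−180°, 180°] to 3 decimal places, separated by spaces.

wrist centre = target − a_3·(cos φ, sin φ) = (-3.6639, 0.4820)
cos θ_2 = (13.6568−2²−2²)/(2·2·2) = 0.7071; θ_2 = 45.0001° (elbow-up)
β = atan2(0.4820,-3.6639) = 172.5057°; ψ = atan2(1.4142,3.4142) = 22.5000°
θ_1 = β − ψ = 150.0056°
θ_3 = φ − θ_1 − θ_2 = -45.0057° (wrapped to (-180°,180°])

150.006 45.000 -45.006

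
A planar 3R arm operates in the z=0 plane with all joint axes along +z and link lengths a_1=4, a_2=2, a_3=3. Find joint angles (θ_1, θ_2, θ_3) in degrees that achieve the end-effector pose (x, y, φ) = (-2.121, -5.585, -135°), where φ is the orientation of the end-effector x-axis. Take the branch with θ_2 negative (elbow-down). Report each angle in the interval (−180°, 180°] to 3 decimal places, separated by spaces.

wrist centre = target − a_3·(cos φ, sin φ) = (0.0003, -3.4637)
cos θ_2 = (11.9971−4²−2²)/(2·4·2) = -0.5002; θ_2 = -120.0121° (elbow-down)
β = atan2(-3.4637,0.0003) = -89.9947°; ψ = atan2(-1.7318,2.9996) = -30.0000°
θ_1 = β − ψ = -59.9947°
θ_3 = φ − θ_1 − θ_2 = 45.0068° (wrapped to (-180°,180°])

-59.995 -120.012 45.007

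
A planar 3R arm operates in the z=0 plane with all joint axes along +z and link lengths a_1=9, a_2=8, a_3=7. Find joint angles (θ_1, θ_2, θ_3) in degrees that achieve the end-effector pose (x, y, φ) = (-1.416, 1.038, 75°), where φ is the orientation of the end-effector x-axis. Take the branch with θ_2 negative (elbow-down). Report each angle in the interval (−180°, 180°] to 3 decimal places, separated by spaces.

-60.003 -135.000 -89.997

wrist centre = target − a_3·(cos φ, sin φ) = (-3.2277, -5.7235)
cos θ_2 = (43.1765−9²−8²)/(2·9·8) = -0.7071; θ_2 = -135.0001° (elbow-down)
β = atan2(-5.7235,-3.2277) = -119.4206°; ψ = atan2(-5.6568,3.3431) = -59.4173°
θ_1 = β − ψ = -60.0033°
θ_3 = φ − θ_1 − θ_2 = -89.9966° (wrapped to (-180°,180°])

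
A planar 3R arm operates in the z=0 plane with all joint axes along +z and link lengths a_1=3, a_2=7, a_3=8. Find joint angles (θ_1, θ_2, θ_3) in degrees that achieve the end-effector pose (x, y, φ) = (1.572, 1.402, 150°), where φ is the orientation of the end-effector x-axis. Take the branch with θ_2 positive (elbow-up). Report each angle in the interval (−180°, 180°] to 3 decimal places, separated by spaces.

-59.996 59.995 150.000

wrist centre = target − a_3·(cos φ, sin φ) = (8.5002, -2.5980)
cos θ_2 = (79.0031−3²−7²)/(2·3·7) = 0.5001; θ_2 = 59.9952° (elbow-up)
β = atan2(-2.5980,8.5002) = -16.9952°; ψ = atan2(6.0619,6.5005) = 43.0003°
θ_1 = β − ψ = -59.9955°
θ_3 = φ − θ_1 − θ_2 = 150.0003° (wrapped to (-180°,180°])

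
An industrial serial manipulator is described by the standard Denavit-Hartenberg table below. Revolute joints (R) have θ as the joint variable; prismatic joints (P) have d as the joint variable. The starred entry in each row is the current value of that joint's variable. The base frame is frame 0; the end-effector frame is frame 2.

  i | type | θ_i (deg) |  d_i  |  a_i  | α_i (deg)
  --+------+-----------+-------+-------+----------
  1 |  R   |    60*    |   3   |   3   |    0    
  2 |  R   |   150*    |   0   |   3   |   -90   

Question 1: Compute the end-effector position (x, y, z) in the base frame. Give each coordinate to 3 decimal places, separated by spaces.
-1.098 1.098 3.000

after link 1: o_1 = (1.5000, 2.5981, 3.0000)
after link 2: o_2 = (-1.0981, 1.0981, 3.0000)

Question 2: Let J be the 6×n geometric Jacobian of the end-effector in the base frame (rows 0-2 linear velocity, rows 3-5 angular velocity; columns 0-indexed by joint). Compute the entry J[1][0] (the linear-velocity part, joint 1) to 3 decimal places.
-1.098

axis z_0 = ẑ; lever o_n−o_0 = (-1.0981,1.0981,3.0000)
cross product → J_v[:, 0] = (-1.0981,-1.0981,0.0000)
J_ω[:, 0] = z_0
entry J[1][0] = -1.0981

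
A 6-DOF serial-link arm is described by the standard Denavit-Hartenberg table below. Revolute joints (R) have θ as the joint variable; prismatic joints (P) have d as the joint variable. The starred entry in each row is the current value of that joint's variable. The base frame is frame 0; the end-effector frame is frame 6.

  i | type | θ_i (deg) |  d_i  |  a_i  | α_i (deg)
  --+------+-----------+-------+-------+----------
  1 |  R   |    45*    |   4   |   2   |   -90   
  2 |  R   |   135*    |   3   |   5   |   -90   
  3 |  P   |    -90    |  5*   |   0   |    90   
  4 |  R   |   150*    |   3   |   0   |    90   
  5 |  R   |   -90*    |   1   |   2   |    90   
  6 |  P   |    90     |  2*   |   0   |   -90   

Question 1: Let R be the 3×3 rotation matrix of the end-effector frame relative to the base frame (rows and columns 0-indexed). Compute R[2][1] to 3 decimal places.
End-effector y-axis (col 1 of R) = (0.3624,-0.8624,0.3536)
R[2][1] = 0.3536

0.354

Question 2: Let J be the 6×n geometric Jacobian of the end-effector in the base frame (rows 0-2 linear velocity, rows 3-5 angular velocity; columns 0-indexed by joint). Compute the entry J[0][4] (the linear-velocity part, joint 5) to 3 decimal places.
axis z_4 = (-0.7866,-0.0795,0.6124); lever o_n−o_4 = (-2.5113,0.6453,-1.5089)
cross product → J_v[:, 4] = (-0.2753,-2.7247,-0.7071)
J_ω[:, 4] = z_4
entry J[0][4] = -0.2753

-0.275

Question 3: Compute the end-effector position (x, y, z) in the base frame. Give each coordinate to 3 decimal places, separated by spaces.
after link 1: o_1 = (1.4142, 1.4142, 4.0000)
after link 2: o_2 = (-3.2071, 1.0355, 0.4645)
after link 3: o_3 = (-5.7071, -1.4645, 4.0000)
after link 4: o_4 = (-4.2071, 0.0355, 6.1213)
after link 5: o_5 = (-5.9937, -1.0439, 5.3195)
after link 6: o_6 = (-6.7184, 0.6808, 4.6124)

-6.718 0.681 4.612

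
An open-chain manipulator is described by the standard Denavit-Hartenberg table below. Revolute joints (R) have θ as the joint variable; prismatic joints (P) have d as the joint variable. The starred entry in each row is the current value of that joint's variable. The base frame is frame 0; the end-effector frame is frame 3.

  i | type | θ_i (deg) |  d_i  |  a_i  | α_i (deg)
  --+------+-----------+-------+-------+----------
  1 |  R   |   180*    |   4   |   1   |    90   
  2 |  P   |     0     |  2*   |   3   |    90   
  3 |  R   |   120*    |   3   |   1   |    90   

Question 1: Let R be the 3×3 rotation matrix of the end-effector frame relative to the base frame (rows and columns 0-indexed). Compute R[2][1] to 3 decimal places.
-1.000

End-effector y-axis (col 1 of R) = (0.0000,0.0000,-1.0000)
R[2][1] = -1.0000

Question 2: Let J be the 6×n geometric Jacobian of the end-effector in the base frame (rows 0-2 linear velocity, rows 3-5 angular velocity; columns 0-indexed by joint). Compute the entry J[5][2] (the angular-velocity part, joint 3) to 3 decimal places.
axis z_2 = (0.0000,0.0000,-1.0000); lever o_n−o_2 = (0.5000,0.8660,-3.0000)
cross product → J_v[:, 2] = (0.8660,-0.5000,-0.0000)
J_ω[:, 2] = z_2
entry J[5][2] = -1.0000

-1.000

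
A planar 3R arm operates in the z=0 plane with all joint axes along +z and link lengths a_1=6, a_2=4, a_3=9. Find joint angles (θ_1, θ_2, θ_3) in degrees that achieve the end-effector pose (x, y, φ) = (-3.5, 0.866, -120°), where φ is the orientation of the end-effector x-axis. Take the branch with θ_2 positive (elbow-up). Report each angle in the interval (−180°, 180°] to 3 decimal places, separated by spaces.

60.000 60.001 120.000

wrist centre = target − a_3·(cos φ, sin φ) = (1.0000, 8.6602)
cos θ_2 = (75.9996−6²−4²)/(2·6·4) = 0.5000; θ_2 = 60.0006° (elbow-up)
β = atan2(8.6602,1.0000) = 83.4132°; ψ = atan2(3.4641,8.0000) = 23.4134°
θ_1 = β − ψ = 59.9998°
θ_3 = φ − θ_1 − θ_2 = 119.9996° (wrapped to (-180°,180°])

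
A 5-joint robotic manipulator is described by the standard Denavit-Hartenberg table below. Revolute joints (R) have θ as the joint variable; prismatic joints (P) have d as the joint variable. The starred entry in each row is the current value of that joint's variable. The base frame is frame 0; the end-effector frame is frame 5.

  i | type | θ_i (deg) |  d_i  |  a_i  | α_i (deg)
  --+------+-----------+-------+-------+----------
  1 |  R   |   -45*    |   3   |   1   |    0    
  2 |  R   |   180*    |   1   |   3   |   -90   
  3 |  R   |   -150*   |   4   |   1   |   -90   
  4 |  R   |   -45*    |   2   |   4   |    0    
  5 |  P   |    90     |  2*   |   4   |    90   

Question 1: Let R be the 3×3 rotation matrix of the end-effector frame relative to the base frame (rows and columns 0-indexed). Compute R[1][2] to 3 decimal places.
-0.933

End-effector z-axis (col 2 of R) = (-0.0670,-0.9330,0.3536)
R[1][2] = -0.9330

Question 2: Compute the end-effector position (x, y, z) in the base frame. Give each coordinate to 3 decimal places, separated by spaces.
after link 1: o_1 = (0.7071, -0.7071, 3.0000)
after link 2: o_2 = (-1.4142, 1.4142, 4.0000)
after link 3: o_3 = (-3.6303, -2.0266, 4.5000)
after link 4: o_4 = (-4.6053, -5.0515, 7.6463)
after link 5: o_5 = (-1.5804, -4.0765, 10.7925)

-1.580 -4.076 10.793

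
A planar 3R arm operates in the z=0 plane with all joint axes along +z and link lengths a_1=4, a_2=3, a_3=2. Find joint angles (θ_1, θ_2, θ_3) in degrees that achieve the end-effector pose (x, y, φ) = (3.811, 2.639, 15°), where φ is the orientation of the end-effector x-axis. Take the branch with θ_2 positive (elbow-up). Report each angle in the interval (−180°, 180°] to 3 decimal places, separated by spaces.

wrist centre = target − a_3·(cos φ, sin φ) = (1.8791, 2.1214)
cos θ_2 = (8.0314−4²−3²)/(2·4·3) = -0.7070; θ_2 = 134.9935° (elbow-up)
β = atan2(2.1214,1.8791) = 48.4648°; ψ = atan2(2.1216,1.8789) = 48.4709°
θ_1 = β − ψ = -0.0061°
θ_3 = φ − θ_1 − θ_2 = -119.9873° (wrapped to (-180°,180°])

-0.006 134.993 -119.987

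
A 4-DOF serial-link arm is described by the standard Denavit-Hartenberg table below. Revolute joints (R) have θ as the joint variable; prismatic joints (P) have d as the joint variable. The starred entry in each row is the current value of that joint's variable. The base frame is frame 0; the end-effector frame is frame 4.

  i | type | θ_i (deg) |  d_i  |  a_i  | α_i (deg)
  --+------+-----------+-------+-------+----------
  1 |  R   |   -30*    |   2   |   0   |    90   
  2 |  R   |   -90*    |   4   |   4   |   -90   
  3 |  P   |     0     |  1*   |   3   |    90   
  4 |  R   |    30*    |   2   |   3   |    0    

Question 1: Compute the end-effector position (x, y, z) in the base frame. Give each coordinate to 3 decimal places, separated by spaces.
-0.835 -6.446 -7.598

after link 1: o_1 = (0.0000, 0.0000, 2.0000)
after link 2: o_2 = (-2.0000, -3.4641, -2.0000)
after link 3: o_3 = (-1.1340, -3.9641, -5.0000)
after link 4: o_4 = (-0.8349, -6.4462, -7.5981)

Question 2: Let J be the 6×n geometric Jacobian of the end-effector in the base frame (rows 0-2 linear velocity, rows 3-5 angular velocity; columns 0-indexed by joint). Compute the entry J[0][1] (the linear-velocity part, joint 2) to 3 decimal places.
8.312

axis z_1 = (-0.5000,-0.8660,0.0000); lever o_n−o_1 = (-0.8349,-6.4462,-9.5981)
cross product → J_v[:, 1] = (8.3122,-4.7990,2.5000)
J_ω[:, 1] = z_1
entry J[0][1] = 8.3122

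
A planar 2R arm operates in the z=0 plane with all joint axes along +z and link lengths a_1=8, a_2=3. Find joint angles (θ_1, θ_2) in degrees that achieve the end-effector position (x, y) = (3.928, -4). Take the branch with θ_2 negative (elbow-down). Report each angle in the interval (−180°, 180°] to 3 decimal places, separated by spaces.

-30.003 -150.004

cos θ_2 = (31.4292−8²−3²)/(2·8·3) = -0.8661; θ_2 = -150.0038° (elbow-down)
β = atan2(-4.0000,3.9280) = -45.5203°; ψ = atan2(-1.4998,5.4018) = -15.5174°
θ_1 = β − ψ = -30.0029°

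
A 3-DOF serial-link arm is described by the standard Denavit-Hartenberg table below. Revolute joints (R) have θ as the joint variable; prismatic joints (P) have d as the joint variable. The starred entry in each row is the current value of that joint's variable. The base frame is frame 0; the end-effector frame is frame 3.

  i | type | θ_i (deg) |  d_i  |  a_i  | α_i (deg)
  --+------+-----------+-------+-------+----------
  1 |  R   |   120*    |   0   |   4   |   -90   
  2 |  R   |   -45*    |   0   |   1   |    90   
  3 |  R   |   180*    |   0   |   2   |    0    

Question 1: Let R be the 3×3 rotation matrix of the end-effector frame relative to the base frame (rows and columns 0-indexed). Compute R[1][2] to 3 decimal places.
-0.612

End-effector z-axis (col 2 of R) = (0.3536,-0.6124,0.7071)
R[1][2] = -0.6124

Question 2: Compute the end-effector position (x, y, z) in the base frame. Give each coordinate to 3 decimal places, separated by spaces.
after link 1: o_1 = (-2.0000, 3.4641, 0.0000)
after link 2: o_2 = (-2.3536, 4.0765, 0.7071)
after link 3: o_3 = (-1.6464, 2.8517, -0.7071)

-1.646 2.852 -0.707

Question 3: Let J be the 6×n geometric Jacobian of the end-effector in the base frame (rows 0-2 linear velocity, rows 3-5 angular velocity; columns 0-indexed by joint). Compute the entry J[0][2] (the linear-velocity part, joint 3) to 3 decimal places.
1.732

axis z_2 = (0.3536,-0.6124,0.7071); lever o_n−o_2 = (0.7071,-1.2247,-1.4142)
cross product → J_v[:, 2] = (1.7321,1.0000,-0.0000)
J_ω[:, 2] = z_2
entry J[0][2] = 1.7321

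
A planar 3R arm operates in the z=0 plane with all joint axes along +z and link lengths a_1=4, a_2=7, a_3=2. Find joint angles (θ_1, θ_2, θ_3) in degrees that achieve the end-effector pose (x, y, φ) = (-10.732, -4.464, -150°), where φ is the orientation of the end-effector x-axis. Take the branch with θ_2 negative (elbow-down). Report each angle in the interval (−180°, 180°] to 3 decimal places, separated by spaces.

-119.999 -60.002 30.001

wrist centre = target − a_3·(cos φ, sin φ) = (-8.9999, -3.4640)
cos θ_2 = (92.9984−4²−7²)/(2·4·7) = 0.5000; θ_2 = -60.0019° (elbow-down)
β = atan2(-3.4640,-8.9999) = -158.9487°; ψ = atan2(-6.0623,7.4998) = -38.9496°
θ_1 = β − ψ = -119.9992°
θ_3 = φ − θ_1 − θ_2 = 30.0011° (wrapped to (-180°,180°])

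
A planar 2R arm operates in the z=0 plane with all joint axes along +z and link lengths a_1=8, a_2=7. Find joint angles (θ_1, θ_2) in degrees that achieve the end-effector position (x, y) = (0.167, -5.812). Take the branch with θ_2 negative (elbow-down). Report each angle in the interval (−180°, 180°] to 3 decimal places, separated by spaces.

-29.998 -134.998

cos θ_2 = (33.8072−8²−7²)/(2·8·7) = -0.7071; θ_2 = -134.9977° (elbow-down)
β = atan2(-5.8120,0.1670) = -88.3541°; ψ = atan2(-4.9499,3.0505) = -58.3562°
θ_1 = β − ψ = -29.9980°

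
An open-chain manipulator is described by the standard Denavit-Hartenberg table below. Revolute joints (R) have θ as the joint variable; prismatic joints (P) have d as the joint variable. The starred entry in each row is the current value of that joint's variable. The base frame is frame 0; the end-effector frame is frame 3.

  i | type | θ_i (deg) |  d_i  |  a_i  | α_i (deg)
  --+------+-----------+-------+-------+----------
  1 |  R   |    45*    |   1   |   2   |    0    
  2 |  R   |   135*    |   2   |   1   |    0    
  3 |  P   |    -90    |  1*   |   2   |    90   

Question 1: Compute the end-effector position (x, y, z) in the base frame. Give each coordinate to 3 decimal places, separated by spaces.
0.414 3.414 4.000

after link 1: o_1 = (1.4142, 1.4142, 1.0000)
after link 2: o_2 = (0.4142, 1.4142, 3.0000)
after link 3: o_3 = (0.4142, 3.4142, 4.0000)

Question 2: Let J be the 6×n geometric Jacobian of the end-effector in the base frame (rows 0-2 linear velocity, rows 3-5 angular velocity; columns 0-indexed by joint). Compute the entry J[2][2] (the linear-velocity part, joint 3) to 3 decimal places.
prismatic axis z_2 = (0.0000,0.0000,1.0000)
J_v[:, 2] = z_2; J_ω[:, 2] = (0,0,0)
entry J[2][2] = 1.0000

1.000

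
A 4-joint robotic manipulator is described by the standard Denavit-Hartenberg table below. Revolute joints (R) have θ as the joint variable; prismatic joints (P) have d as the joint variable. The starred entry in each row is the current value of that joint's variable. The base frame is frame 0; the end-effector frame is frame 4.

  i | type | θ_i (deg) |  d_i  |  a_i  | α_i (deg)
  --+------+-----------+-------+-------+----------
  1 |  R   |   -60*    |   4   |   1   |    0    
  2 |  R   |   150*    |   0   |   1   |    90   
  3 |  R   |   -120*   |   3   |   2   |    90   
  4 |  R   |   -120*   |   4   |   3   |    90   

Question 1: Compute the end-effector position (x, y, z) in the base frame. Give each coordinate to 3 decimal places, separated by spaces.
after link 1: o_1 = (0.5000, -0.8660, 4.0000)
after link 2: o_2 = (0.5000, 0.1340, 4.0000)
after link 3: o_3 = (3.5000, -0.8660, 2.2679)
after link 4: o_4 = (0.9019, -3.5801, 5.5670)

0.902 -3.580 5.567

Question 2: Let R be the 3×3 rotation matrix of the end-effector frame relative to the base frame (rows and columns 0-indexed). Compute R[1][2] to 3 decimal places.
End-effector z-axis (col 2 of R) = (0.5000,0.4330,0.7500)
R[1][2] = 0.4330

0.433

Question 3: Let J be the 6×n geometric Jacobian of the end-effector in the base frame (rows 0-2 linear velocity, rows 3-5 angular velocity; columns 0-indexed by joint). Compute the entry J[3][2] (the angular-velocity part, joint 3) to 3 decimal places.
axis z_2 = (1.0000,0.0000,0.0000); lever o_n−o_2 = (0.4019,-3.7141,1.5670)
cross product → J_v[:, 2] = (0.0000,-1.5670,-3.7141)
J_ω[:, 2] = z_2
entry J[3][2] = 1.0000

1.000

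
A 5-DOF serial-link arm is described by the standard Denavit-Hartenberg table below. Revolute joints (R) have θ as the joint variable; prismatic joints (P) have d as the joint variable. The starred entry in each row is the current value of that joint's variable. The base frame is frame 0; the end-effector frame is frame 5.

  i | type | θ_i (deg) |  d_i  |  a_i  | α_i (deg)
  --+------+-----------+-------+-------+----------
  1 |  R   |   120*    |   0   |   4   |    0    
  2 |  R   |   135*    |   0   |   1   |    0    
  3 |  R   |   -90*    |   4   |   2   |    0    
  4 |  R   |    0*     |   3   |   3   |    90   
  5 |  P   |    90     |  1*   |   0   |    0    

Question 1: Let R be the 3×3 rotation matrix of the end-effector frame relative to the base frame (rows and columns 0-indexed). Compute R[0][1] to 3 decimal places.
End-effector y-axis (col 1 of R) = (0.9659,-0.2588,0.0000)
R[0][1] = 0.9659

0.966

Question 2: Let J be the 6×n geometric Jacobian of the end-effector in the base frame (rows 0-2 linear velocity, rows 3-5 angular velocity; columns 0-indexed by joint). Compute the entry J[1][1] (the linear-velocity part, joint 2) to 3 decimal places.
axis z_1 = (0.0000,0.0000,1.0000); lever o_n−o_1 = (-4.8296,1.2941,7.0000)
cross product → J_v[:, 1] = (-1.2941,-4.8296,0.0000)
J_ω[:, 1] = z_1
entry J[1][1] = -4.8296

-4.830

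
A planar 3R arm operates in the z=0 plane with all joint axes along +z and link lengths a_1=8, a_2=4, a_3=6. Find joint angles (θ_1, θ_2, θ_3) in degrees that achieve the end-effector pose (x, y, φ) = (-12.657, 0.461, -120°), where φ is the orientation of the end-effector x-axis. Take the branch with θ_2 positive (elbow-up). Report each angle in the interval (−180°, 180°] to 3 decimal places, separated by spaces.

wrist centre = target − a_3·(cos φ, sin φ) = (-9.6570, 5.6572)
cos θ_2 = (125.2610−8²−4²)/(2·8·4) = 0.7072; θ_2 = 44.9922° (elbow-up)
β = atan2(5.6572,-9.6570) = 149.6379°; ψ = atan2(2.8280,10.8288) = 14.6364°
θ_1 = β − ψ = 135.0015°
θ_3 = φ − θ_1 − θ_2 = 60.0064° (wrapped to (-180°,180°])

135.001 44.992 60.006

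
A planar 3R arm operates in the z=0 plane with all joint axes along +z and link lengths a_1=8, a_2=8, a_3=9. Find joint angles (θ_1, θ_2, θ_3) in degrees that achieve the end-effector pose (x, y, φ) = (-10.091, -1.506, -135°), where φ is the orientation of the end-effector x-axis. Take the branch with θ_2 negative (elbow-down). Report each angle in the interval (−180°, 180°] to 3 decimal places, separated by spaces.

wrist centre = target − a_3·(cos φ, sin φ) = (-3.7270, 4.8580)
cos θ_2 = (37.4906−8²−8²)/(2·8·8) = -0.7071; θ_2 = -134.9998° (elbow-down)
β = atan2(4.8580,-3.7270) = 127.4955°; ψ = atan2(-5.6569,2.3432) = -67.4999°
θ_1 = β − ψ = 194.9954°
θ_3 = φ − θ_1 − θ_2 = 165.0044° (wrapped to (-180°,180°])

-165.005 -135.000 165.004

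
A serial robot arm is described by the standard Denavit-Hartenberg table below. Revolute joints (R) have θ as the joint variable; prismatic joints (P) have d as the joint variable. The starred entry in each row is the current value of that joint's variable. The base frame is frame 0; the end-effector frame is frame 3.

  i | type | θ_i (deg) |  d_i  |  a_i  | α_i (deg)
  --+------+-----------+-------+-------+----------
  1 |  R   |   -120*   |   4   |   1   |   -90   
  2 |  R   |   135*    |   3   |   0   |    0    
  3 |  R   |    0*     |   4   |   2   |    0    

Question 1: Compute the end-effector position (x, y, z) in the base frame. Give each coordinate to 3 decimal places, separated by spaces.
after link 1: o_1 = (-0.5000, -0.8660, 4.0000)
after link 2: o_2 = (2.0981, -2.3660, 4.0000)
after link 3: o_3 = (6.2693, -3.1413, 2.5858)

6.269 -3.141 2.586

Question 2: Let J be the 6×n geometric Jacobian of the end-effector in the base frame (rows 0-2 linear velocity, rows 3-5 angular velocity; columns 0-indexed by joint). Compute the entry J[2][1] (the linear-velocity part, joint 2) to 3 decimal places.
1.414

axis z_1 = (0.8660,-0.5000,0.0000); lever o_n−o_1 = (6.7693,-2.2753,-1.4142)
cross product → J_v[:, 1] = (0.7071,1.2247,1.4142)
J_ω[:, 1] = z_1
entry J[2][1] = 1.4142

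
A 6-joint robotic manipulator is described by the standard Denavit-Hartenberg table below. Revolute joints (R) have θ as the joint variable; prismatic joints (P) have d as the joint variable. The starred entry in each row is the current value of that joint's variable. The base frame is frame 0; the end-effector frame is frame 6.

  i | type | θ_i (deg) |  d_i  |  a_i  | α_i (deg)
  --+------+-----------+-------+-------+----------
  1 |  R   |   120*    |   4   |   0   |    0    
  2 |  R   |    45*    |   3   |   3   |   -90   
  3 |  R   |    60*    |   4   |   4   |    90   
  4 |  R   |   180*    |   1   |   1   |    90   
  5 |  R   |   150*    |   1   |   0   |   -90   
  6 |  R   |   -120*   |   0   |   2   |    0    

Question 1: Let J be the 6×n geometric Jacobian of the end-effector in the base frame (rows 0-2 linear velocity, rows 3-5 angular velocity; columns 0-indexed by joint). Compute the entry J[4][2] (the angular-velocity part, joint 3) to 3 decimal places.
axis z_2 = (-0.2588,-0.9659,0.0000); lever o_n−o_2 = (-3.1913,-6.1144,-1.5981)
cross product → J_v[:, 2] = (1.5436,-0.4136,-1.5000)
J_ω[:, 2] = z_2
entry J[4][2] = -0.9659

-0.966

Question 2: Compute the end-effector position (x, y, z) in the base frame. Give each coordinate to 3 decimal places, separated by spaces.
-6.089 -5.338 5.402

after link 1: o_1 = (0.0000, 0.0000, 4.0000)
after link 2: o_2 = (-2.8978, 0.7765, 7.0000)
after link 3: o_3 = (-5.8649, -2.5696, 3.5359)
after link 4: o_4 = (-6.2185, -2.4749, 4.9019)
after link 5: o_5 = (-6.4773, -3.4408, 4.9019)
after link 6: o_6 = (-6.0890, -5.3380, 5.4019)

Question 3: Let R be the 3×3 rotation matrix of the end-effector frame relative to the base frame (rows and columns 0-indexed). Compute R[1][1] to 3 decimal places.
End-effector y-axis (col 1 of R) = (-0.8539,-0.2888,-0.4330)
R[1][1] = -0.2888

-0.289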